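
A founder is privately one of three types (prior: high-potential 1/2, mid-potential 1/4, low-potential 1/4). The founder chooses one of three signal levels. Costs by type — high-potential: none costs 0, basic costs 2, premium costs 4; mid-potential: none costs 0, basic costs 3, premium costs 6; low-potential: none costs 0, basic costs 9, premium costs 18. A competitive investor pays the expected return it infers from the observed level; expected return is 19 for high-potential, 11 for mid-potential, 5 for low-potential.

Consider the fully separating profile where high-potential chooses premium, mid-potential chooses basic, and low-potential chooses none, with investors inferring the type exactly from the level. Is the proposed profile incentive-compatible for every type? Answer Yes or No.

No

Separating valuations: premium → 19, basic → 11, none → 5.
high-potential (assigned premium): none: 5 − 0 = 5; basic: 11 − 2 = 9; premium: 19 − 4 = 15. high-potential stays.
mid-potential (assigned basic): none: 5 − 0 = 5; basic: 11 − 3 = 8; premium: 19 − 6 = 13. mid-potential prefers premium.
low-potential (assigned none): none: 5 − 0 = 5; basic: 11 − 9 = 2; premium: 19 − 18 = 1. low-potential stays.
At least one type deviates; the separating profile fails.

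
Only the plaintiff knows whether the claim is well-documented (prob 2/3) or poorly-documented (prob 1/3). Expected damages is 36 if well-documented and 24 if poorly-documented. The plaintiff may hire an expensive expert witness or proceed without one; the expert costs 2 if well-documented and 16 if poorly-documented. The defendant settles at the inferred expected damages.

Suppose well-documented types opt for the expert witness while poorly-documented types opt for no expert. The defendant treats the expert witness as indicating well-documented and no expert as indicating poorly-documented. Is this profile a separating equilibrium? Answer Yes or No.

Under these beliefs, the expert witness earns settlement 36 and no expert earns settlement 24.
well-documented: the expert witness nets 36 − 2 = 34; no expert nets 24. well-documented prefers the expert witness.
poorly-documented: the expert witness nets 36 − 16 = 20; no expert nets 24. poorly-documented prefers no expert.
Neither type deviates, so the separating profile is an equilibrium.

Yes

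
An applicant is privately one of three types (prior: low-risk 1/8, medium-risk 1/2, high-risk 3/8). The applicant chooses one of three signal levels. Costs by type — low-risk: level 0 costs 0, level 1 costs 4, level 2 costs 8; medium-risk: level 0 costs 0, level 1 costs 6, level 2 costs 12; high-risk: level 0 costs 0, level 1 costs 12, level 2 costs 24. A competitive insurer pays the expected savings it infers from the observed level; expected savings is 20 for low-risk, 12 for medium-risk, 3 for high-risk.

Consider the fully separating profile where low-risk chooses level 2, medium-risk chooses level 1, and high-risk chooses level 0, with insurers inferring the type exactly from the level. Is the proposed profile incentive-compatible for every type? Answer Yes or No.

Separating rebates: level 2 → 20, level 1 → 12, level 0 → 3.
low-risk (assigned level 2): level 0: 3 − 0 = 3; level 1: 12 − 4 = 8; level 2: 20 − 8 = 12. low-risk stays.
medium-risk (assigned level 1): level 0: 3 − 0 = 3; level 1: 12 − 6 = 6; level 2: 20 − 12 = 8. medium-risk prefers level 2.
high-risk (assigned level 0): level 0: 3 − 0 = 3; level 1: 12 − 12 = 0; level 2: 20 − 24 = -4. high-risk stays.
At least one type deviates; the separating profile fails.

No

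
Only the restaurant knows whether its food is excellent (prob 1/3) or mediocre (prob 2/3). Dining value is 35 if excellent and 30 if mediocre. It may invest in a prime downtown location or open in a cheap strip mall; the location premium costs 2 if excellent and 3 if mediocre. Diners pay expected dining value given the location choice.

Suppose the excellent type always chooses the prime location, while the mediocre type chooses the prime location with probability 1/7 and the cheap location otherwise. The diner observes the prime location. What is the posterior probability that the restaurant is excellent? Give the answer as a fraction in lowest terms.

7/9

P(the prime location) = (1/3)·1 + (2/3)·(1/7) = 3/7.
By Bayes' rule, P(excellent | the prime location) = (1/3) / (3/7) = 7/9.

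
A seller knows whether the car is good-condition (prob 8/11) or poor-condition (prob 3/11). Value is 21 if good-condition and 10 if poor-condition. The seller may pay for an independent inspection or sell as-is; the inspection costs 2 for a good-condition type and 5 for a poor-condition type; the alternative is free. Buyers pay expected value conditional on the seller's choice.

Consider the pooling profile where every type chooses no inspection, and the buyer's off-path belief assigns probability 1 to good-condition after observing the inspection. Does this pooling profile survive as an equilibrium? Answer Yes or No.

No

On path, the buyer holds the prior and pays 8/11·21 + 3/11·10 = 18. Off path (the inspection), believing good-condition, it pays 21.
good-condition: no inspection nets 18; the inspection nets 21 − 2 = 19. good-condition would deviate.
poor-condition: no inspection nets 18; the inspection nets 21 − 5 = 16. poor-condition stays.
A type deviates, so pooling fails.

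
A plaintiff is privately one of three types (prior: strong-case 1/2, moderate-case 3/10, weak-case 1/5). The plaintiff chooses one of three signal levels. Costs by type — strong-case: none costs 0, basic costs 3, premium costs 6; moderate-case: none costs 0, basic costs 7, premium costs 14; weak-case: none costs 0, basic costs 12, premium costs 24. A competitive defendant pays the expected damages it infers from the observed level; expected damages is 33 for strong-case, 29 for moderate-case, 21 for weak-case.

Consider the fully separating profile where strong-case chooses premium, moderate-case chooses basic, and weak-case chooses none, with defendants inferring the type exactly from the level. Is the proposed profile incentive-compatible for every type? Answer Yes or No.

Yes

Separating settlements: premium → 33, basic → 29, none → 21.
strong-case (assigned premium): none: 21 − 0 = 21; basic: 29 − 3 = 26; premium: 33 − 6 = 27. strong-case stays.
moderate-case (assigned basic): none: 21 − 0 = 21; basic: 29 − 7 = 22; premium: 33 − 14 = 19. moderate-case stays.
weak-case (assigned none): none: 21 − 0 = 21; basic: 29 − 12 = 17; premium: 33 − 24 = 9. weak-case stays.
Every type prefers its assigned level; separation holds.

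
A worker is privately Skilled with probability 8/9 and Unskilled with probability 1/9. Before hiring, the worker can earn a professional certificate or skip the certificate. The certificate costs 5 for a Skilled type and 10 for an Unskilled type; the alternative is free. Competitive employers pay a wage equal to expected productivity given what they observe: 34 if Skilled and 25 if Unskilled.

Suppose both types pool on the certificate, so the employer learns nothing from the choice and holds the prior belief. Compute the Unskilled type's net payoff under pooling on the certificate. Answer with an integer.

Pooled wage = 8/9·34 + 1/9·25 = 33.
Unskilled pays cost 10 for the certificate, so net payoff = 33 − 10 = 23.

23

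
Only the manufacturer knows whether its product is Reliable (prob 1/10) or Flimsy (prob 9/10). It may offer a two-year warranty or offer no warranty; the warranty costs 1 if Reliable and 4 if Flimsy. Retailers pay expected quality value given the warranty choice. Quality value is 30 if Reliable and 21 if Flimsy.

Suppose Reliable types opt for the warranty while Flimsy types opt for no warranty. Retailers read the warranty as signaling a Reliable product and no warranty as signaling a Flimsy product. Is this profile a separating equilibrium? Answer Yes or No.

No

Under these beliefs, the warranty earns price 30 and no warranty earns price 21.
Reliable: the warranty nets 30 − 1 = 29; no warranty nets 21. Reliable prefers the warranty.
Flimsy: the warranty nets 30 − 4 = 26; no warranty nets 21. Flimsy would deviate to the warranty.
Flimsy has a profitable deviation, so the profile is not an equilibrium.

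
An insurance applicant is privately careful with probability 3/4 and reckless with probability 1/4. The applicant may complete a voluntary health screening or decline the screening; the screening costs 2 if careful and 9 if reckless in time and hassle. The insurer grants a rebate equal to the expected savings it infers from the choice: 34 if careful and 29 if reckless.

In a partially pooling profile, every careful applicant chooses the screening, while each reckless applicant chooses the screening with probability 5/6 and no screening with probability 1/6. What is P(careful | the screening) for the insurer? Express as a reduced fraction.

18/23

P(the screening) = (3/4)·1 + (1/4)·(5/6) = 23/24.
By Bayes' rule, P(careful | the screening) = (3/4) / (23/24) = 18/23.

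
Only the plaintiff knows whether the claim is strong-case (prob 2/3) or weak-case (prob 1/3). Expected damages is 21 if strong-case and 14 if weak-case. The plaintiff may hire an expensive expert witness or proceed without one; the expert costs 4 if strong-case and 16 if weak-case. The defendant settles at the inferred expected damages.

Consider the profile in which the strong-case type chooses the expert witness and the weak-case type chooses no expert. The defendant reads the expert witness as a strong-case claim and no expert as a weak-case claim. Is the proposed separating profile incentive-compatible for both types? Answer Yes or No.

Under these beliefs, the expert witness earns settlement 21 and no expert earns settlement 14.
strong-case: the expert witness nets 21 − 4 = 17; no expert nets 14. strong-case prefers the expert witness.
weak-case: the expert witness nets 21 − 16 = 5; no expert nets 14. weak-case prefers no expert.
Neither type deviates, so the separating profile is an equilibrium.

Yes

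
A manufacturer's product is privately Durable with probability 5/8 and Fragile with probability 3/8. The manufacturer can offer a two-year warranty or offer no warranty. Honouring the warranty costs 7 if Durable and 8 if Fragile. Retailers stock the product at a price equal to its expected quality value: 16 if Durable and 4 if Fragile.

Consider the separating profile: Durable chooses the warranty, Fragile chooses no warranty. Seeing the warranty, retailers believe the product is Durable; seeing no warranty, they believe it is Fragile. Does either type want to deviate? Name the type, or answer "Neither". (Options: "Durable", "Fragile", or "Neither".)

The warranty pays 16; no warranty pays 4.
Durable: assigned the warranty, nets 16 − 7 = 9; deviating to no warranty nets 4.
Fragile: assigned no warranty, nets 4; deviating to the warranty nets 16 − 8 = 8.
The Fragile type gains 4 by deviating.

Fragile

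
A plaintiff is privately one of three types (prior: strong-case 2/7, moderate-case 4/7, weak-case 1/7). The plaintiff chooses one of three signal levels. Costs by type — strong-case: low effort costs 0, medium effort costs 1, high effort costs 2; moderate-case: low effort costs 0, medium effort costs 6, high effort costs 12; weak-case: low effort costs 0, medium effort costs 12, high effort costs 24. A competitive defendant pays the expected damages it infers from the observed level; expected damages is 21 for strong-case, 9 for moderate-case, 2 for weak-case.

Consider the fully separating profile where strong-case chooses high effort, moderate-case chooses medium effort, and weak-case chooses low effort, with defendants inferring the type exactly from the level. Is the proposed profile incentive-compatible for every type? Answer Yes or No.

No

Separating settlements: high effort → 21, medium effort → 9, low effort → 2.
strong-case (assigned high effort): low effort: 2 − 0 = 2; medium effort: 9 − 1 = 8; high effort: 21 − 2 = 19. strong-case stays.
moderate-case (assigned medium effort): low effort: 2 − 0 = 2; medium effort: 9 − 6 = 3; high effort: 21 − 12 = 9. moderate-case prefers high effort.
weak-case (assigned low effort): low effort: 2 − 0 = 2; medium effort: 9 − 12 = -3; high effort: 21 − 24 = -3. weak-case stays.
At least one type deviates; the separating profile fails.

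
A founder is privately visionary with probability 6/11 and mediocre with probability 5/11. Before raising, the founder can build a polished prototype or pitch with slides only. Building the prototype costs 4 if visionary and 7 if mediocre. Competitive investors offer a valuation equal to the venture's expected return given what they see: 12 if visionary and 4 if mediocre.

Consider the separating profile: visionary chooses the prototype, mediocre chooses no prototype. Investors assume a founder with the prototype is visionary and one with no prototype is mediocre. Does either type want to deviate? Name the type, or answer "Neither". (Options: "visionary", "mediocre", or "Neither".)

The prototype pays 12; no prototype pays 4.
visionary: assigned the prototype, nets 12 − 4 = 8; deviating to no prototype nets 4.
mediocre: assigned no prototype, nets 4; deviating to the prototype nets 12 − 7 = 5.
The mediocre type gains 1 by deviating.

mediocre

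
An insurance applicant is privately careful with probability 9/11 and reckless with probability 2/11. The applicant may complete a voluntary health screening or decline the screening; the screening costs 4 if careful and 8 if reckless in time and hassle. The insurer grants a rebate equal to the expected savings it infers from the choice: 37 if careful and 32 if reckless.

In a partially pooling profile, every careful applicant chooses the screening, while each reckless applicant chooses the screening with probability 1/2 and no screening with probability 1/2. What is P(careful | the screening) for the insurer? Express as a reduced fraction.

9/10

P(the screening) = (9/11)·1 + (2/11)·(1/2) = 10/11.
By Bayes' rule, P(careful | the screening) = (9/11) / (10/11) = 9/10.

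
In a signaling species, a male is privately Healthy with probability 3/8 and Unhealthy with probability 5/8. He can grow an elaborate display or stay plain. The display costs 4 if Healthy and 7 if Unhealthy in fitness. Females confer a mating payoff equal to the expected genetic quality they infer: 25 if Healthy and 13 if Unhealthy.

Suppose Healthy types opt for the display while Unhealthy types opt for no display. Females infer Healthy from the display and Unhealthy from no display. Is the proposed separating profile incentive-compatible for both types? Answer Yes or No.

No

Under these beliefs, the display earns mating payoff 25 and no display earns mating payoff 13.
Healthy: the display nets 25 − 4 = 21; no display nets 13. Healthy prefers the display.
Unhealthy: the display nets 25 − 7 = 18; no display nets 13. Unhealthy would deviate to the display.
Unhealthy has a profitable deviation, so the profile is not an equilibrium.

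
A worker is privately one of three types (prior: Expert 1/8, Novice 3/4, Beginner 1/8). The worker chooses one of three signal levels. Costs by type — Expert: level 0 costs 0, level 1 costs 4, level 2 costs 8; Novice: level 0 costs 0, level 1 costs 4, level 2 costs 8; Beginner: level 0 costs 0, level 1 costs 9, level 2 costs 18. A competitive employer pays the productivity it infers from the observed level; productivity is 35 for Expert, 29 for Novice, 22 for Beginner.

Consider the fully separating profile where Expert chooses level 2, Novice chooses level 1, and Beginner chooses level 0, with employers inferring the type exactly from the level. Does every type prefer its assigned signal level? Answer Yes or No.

Separating wages: level 2 → 35, level 1 → 29, level 0 → 22.
Expert (assigned level 2): level 0: 22 − 0 = 22; level 1: 29 − 4 = 25; level 2: 35 − 8 = 27. Expert stays.
Novice (assigned level 1): level 0: 22 − 0 = 22; level 1: 29 − 4 = 25; level 2: 35 − 8 = 27. Novice prefers level 2.
Beginner (assigned level 0): level 0: 22 − 0 = 22; level 1: 29 − 9 = 20; level 2: 35 − 18 = 17. Beginner stays.
At least one type deviates; the separating profile fails.

No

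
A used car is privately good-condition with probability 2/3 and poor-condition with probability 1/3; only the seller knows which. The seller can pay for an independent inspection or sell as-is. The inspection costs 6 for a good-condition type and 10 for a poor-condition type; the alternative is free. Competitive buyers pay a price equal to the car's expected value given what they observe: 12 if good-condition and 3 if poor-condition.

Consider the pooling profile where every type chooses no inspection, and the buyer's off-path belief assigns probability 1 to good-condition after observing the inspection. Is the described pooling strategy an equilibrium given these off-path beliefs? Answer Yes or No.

Yes

On path, the buyer holds the prior and pays 2/3·12 + 1/3·3 = 9. Off path (the inspection), believing good-condition, it pays 12.
good-condition: no inspection nets 9; the inspection nets 12 − 6 = 6. good-condition stays.
poor-condition: no inspection nets 9; the inspection nets 12 − 10 = 2. poor-condition stays.
No type deviates, so pooling is sustained.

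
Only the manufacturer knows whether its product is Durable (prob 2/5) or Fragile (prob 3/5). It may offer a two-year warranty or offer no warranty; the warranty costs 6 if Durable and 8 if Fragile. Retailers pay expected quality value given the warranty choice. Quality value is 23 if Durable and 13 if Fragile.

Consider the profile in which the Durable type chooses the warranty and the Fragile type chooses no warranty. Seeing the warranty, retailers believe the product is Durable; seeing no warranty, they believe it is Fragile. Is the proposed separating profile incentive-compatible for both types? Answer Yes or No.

Under these beliefs, the warranty earns price 23 and no warranty earns price 13.
Durable: the warranty nets 23 − 6 = 17; no warranty nets 13. Durable prefers the warranty.
Fragile: the warranty nets 23 − 8 = 15; no warranty nets 13. Fragile would deviate to the warranty.
Fragile has a profitable deviation, so the profile is not an equilibrium.

No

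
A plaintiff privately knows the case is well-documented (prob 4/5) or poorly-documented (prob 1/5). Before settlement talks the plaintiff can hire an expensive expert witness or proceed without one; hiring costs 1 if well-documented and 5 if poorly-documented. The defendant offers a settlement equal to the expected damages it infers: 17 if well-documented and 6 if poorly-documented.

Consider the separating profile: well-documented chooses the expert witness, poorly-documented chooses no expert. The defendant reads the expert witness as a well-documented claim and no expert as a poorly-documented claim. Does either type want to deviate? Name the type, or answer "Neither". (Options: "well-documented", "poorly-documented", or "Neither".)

The expert witness pays 17; no expert pays 6.
well-documented: assigned the expert witness, nets 17 − 1 = 16; deviating to no expert nets 6.
poorly-documented: assigned no expert, nets 6; deviating to the expert witness nets 17 − 5 = 12.
The poorly-documented type gains 6 by deviating.

poorly-documented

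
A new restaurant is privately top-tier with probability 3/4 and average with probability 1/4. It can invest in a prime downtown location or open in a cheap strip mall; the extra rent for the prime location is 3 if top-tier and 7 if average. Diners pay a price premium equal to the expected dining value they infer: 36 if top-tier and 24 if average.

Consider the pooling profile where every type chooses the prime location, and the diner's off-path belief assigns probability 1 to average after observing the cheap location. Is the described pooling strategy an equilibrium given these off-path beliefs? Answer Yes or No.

Yes

On path, the diner holds the prior and pays 3/4·36 + 1/4·24 = 33. Off path (the cheap location), believing average, it pays 24.
top-tier: the prime location nets 33 − 3 = 30; the cheap location nets 24. top-tier stays.
average: the prime location nets 33 − 7 = 26; the cheap location nets 24. average stays.
No type deviates, so pooling is sustained.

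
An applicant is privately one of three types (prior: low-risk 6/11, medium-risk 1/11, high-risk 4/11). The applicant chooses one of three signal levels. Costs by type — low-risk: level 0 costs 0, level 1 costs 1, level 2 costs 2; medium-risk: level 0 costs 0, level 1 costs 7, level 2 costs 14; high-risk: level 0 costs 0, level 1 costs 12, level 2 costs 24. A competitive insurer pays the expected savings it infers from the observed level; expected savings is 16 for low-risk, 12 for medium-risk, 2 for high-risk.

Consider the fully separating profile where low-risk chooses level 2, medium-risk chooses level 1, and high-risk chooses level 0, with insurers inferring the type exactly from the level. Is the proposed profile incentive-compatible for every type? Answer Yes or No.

Separating rebates: level 2 → 16, level 1 → 12, level 0 → 2.
low-risk (assigned level 2): level 0: 2 − 0 = 2; level 1: 12 − 1 = 11; level 2: 16 − 2 = 14. low-risk stays.
medium-risk (assigned level 1): level 0: 2 − 0 = 2; level 1: 12 − 7 = 5; level 2: 16 − 14 = 2. medium-risk stays.
high-risk (assigned level 0): level 0: 2 − 0 = 2; level 1: 12 − 12 = 0; level 2: 16 − 24 = -8. high-risk stays.
Every type prefers its assigned level; separation holds.

Yes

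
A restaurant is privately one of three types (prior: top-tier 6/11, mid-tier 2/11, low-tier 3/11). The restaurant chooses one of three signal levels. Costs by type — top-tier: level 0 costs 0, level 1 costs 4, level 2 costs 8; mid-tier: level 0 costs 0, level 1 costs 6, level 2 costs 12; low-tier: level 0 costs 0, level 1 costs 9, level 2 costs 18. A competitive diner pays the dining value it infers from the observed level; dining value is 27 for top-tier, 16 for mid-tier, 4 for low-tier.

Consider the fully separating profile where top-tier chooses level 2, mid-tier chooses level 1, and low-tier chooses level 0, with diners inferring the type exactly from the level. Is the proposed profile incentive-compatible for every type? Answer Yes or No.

Separating price premiums: level 2 → 27, level 1 → 16, level 0 → 4.
top-tier (assigned level 2): level 0: 4 − 0 = 4; level 1: 16 − 4 = 12; level 2: 27 − 8 = 19. top-tier stays.
mid-tier (assigned level 1): level 0: 4 − 0 = 4; level 1: 16 − 6 = 10; level 2: 27 − 12 = 15. mid-tier prefers level 2.
low-tier (assigned level 0): level 0: 4 − 0 = 4; level 1: 16 − 9 = 7; level 2: 27 − 18 = 9. low-tier prefers level 2.
At least one type deviates; the separating profile fails.

No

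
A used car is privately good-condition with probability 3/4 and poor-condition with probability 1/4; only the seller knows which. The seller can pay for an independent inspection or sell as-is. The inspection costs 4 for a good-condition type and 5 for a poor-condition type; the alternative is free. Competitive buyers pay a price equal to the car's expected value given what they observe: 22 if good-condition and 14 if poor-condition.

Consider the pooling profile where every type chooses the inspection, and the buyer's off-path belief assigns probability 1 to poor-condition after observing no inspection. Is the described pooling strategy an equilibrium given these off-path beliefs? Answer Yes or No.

Yes

On path, the buyer holds the prior and pays 3/4·22 + 1/4·14 = 20. Off path (no inspection), believing poor-condition, it pays 14.
good-condition: the inspection nets 20 − 4 = 16; no inspection nets 14. good-condition stays.
poor-condition: the inspection nets 20 − 5 = 15; no inspection nets 14. poor-condition stays.
No type deviates, so pooling is sustained.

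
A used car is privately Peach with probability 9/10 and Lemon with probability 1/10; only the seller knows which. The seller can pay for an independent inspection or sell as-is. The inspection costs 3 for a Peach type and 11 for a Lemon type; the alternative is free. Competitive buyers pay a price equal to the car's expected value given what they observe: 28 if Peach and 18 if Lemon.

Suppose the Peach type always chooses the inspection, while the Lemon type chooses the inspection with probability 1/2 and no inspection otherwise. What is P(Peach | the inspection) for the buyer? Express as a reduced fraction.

P(the inspection) = (9/10)·1 + (1/10)·(1/2) = 19/20.
By Bayes' rule, P(Peach | the inspection) = (9/10) / (19/20) = 18/19.

18/19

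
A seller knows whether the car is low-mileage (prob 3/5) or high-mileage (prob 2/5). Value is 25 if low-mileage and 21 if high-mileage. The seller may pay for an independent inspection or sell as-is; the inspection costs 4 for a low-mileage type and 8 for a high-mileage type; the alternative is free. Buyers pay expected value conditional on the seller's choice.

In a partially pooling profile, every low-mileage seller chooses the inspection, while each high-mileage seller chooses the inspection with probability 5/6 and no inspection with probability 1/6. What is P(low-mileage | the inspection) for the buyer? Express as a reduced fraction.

9/14

P(the inspection) = (3/5)·1 + (2/5)·(5/6) = 14/15.
By Bayes' rule, P(low-mileage | the inspection) = (3/5) / (14/15) = 9/14.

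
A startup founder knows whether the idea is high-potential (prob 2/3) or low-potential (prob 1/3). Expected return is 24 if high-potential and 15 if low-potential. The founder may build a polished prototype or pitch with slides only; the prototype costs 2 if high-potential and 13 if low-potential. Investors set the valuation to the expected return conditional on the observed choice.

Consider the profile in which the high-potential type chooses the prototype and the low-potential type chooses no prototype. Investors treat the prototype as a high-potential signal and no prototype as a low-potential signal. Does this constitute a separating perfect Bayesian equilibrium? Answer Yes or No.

Under these beliefs, the prototype earns valuation 24 and no prototype earns valuation 15.
high-potential: the prototype nets 24 − 2 = 22; no prototype nets 15. high-potential prefers the prototype.
low-potential: the prototype nets 24 − 13 = 11; no prototype nets 15. low-potential prefers no prototype.
Neither type deviates, so the separating profile is an equilibrium.

Yes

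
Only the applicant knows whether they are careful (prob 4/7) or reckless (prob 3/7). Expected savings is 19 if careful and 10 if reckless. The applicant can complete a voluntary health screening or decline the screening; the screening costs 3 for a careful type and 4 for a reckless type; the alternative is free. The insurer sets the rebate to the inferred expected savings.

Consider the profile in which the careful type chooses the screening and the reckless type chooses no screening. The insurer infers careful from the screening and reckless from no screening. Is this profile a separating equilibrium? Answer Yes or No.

Under these beliefs, the screening earns rebate 19 and no screening earns rebate 10.
careful: the screening nets 19 − 3 = 16; no screening nets 10. careful prefers the screening.
reckless: the screening nets 19 − 4 = 15; no screening nets 10. reckless would deviate to the screening.
reckless has a profitable deviation, so the profile is not an equilibrium.

No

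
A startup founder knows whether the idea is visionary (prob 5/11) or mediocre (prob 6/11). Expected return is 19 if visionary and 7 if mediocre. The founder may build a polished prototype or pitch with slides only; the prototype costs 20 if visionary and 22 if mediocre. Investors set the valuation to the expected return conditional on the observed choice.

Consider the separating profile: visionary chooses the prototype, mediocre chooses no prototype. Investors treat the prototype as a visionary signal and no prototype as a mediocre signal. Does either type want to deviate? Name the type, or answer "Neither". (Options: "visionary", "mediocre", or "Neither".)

The prototype pays 19; no prototype pays 7.
visionary: assigned the prototype, nets 19 − 20 = -1; deviating to no prototype nets 7.
mediocre: assigned no prototype, nets 7; deviating to the prototype nets 19 − 22 = -3.
The visionary type gains 8 by deviating.

visionary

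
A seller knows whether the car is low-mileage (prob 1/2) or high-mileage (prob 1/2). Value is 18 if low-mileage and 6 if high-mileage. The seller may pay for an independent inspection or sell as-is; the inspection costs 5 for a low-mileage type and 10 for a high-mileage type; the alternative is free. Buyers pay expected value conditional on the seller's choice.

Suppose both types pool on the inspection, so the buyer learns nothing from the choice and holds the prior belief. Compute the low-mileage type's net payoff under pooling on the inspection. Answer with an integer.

Pooled price = 1/2·18 + 1/2·6 = 12.
low-mileage pays cost 5 for the inspection, so net payoff = 12 − 5 = 7.

7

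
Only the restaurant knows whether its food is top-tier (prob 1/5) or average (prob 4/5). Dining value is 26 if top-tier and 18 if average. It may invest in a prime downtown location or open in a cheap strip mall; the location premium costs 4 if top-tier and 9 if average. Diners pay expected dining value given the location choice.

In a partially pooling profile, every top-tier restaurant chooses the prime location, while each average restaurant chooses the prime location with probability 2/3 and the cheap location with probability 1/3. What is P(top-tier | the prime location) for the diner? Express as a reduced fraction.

3/11

P(the prime location) = (1/5)·1 + (4/5)·(2/3) = 11/15.
By Bayes' rule, P(top-tier | the prime location) = (1/5) / (11/15) = 3/11.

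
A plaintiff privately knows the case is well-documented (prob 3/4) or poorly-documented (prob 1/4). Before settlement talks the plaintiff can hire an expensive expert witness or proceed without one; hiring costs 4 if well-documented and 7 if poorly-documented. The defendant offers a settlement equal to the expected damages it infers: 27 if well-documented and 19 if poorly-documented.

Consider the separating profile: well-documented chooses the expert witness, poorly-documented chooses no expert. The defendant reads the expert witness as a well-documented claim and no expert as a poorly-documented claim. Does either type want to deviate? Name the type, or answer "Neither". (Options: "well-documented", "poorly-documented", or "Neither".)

The expert witness pays 27; no expert pays 19.
well-documented: assigned the expert witness, nets 27 − 4 = 23; deviating to no expert nets 19.
poorly-documented: assigned no expert, nets 19; deviating to the expert witness nets 27 − 7 = 20.
The poorly-documented type gains 1 by deviating.

poorly-documented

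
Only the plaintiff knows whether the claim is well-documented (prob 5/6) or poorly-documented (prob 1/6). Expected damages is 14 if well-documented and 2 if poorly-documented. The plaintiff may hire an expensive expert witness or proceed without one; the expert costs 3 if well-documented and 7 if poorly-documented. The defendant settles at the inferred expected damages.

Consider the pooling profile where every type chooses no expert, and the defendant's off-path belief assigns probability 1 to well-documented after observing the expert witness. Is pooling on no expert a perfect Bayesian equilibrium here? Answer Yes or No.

On path, the defendant holds the prior and pays 5/6·14 + 1/6·2 = 12. Off path (the expert witness), believing well-documented, it pays 14.
well-documented: no expert nets 12; the expert witness nets 14 − 3 = 11. well-documented stays.
poorly-documented: no expert nets 12; the expert witness nets 14 − 7 = 7. poorly-documented stays.
No type deviates, so pooling is sustained.

Yes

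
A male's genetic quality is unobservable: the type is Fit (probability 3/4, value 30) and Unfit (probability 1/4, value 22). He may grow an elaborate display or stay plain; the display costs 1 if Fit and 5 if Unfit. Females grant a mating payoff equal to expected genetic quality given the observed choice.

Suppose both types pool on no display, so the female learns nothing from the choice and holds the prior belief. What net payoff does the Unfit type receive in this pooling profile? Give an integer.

Pooled mating payoff = 3/4·30 + 1/4·22 = 28.
Unfit pays no cost for no display, so net payoff = 28.

28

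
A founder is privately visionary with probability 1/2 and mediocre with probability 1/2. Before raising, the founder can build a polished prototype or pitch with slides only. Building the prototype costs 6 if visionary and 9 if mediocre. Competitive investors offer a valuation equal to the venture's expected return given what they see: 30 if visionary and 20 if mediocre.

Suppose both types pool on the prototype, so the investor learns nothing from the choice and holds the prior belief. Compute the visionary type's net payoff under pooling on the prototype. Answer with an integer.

19

Pooled valuation = 1/2·30 + 1/2·20 = 25.
visionary pays cost 6 for the prototype, so net payoff = 25 − 6 = 19.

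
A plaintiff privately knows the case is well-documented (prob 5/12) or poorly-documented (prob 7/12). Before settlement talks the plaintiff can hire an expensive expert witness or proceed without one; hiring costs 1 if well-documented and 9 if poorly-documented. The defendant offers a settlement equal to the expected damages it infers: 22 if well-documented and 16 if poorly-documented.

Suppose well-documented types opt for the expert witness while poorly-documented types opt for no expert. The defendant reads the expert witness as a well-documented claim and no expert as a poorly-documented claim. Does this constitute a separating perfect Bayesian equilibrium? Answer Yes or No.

Under these beliefs, the expert witness earns settlement 22 and no expert earns settlement 16.
well-documented: the expert witness nets 22 − 1 = 21; no expert nets 16. well-documented prefers the expert witness.
poorly-documented: the expert witness nets 22 − 9 = 13; no expert nets 16. poorly-documented prefers no expert.
Neither type deviates, so the separating profile is an equilibrium.

Yes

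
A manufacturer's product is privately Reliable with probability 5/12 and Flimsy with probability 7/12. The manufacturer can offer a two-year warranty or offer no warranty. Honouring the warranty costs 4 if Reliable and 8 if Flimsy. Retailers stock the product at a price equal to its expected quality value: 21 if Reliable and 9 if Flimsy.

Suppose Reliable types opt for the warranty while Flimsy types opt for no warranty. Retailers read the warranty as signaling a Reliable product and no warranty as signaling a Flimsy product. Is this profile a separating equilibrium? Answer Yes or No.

Under these beliefs, the warranty earns price 21 and no warranty earns price 9.
Reliable: the warranty nets 21 − 4 = 17; no warranty nets 9. Reliable prefers the warranty.
Flimsy: the warranty nets 21 − 8 = 13; no warranty nets 9. Flimsy would deviate to the warranty.
Flimsy has a profitable deviation, so the profile is not an equilibrium.

No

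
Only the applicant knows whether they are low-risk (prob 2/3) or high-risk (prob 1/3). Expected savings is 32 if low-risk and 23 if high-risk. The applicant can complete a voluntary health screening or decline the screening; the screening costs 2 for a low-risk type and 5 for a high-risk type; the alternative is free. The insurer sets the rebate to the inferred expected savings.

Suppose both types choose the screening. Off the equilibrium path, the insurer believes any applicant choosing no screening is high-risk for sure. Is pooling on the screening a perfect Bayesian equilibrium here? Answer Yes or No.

Yes

On path, the insurer holds the prior and pays 2/3·32 + 1/3·23 = 29. Off path (no screening), believing high-risk, it pays 23.
low-risk: the screening nets 29 − 2 = 27; no screening nets 23. low-risk stays.
high-risk: the screening nets 29 − 5 = 24; no screening nets 23. high-risk stays.
No type deviates, so pooling is sustained.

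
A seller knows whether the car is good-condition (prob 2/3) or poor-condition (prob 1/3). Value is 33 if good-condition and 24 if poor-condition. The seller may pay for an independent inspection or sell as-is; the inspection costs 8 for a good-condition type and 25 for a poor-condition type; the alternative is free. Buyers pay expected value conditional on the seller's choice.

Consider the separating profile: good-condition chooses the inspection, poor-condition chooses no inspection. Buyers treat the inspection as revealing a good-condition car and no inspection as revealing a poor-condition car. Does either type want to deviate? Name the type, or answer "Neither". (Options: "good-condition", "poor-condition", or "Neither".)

The inspection pays 33; no inspection pays 24.
good-condition: assigned the inspection, nets 33 − 8 = 25; deviating to no inspection nets 24.
poor-condition: assigned no inspection, nets 24; deviating to the inspection nets 33 − 25 = 8.
Both types strictly prefer their assigned action; no profitable deviation.

Neither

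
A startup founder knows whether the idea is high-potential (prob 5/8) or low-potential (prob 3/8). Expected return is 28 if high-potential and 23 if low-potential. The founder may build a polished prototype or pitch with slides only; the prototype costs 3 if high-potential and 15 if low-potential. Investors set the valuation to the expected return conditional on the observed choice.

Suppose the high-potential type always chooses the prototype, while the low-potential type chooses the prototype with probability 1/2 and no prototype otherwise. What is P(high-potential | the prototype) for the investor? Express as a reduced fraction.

10/13

P(the prototype) = (5/8)·1 + (3/8)·(1/2) = 13/16.
By Bayes' rule, P(high-potential | the prototype) = (5/8) / (13/16) = 10/13.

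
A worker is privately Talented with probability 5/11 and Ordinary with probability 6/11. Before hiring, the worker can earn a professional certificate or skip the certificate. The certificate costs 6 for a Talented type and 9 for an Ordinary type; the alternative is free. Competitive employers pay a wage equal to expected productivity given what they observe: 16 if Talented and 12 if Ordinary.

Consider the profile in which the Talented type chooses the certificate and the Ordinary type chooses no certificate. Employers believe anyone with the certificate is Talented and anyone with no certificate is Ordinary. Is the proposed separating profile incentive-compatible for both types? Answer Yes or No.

Under these beliefs, the certificate earns wage 16 and no certificate earns wage 12.
Talented: the certificate nets 16 − 6 = 10; no certificate nets 12. Talented would deviate to no certificate.
Ordinary: the certificate nets 16 − 9 = 7; no certificate nets 12. Ordinary prefers no certificate.
Talented has a profitable deviation, so the profile is not an equilibrium.

No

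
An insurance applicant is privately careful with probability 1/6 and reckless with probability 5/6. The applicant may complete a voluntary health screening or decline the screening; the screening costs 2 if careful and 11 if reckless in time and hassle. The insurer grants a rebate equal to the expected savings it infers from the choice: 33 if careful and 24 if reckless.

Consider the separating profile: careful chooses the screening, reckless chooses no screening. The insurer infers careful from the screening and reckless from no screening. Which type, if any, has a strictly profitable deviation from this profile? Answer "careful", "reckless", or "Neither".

Neither

The screening pays 33; no screening pays 24.
careful: assigned the screening, nets 33 − 2 = 31; deviating to no screening nets 24.
reckless: assigned no screening, nets 24; deviating to the screening nets 33 − 11 = 22.
Both types strictly prefer their assigned action; no profitable deviation.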